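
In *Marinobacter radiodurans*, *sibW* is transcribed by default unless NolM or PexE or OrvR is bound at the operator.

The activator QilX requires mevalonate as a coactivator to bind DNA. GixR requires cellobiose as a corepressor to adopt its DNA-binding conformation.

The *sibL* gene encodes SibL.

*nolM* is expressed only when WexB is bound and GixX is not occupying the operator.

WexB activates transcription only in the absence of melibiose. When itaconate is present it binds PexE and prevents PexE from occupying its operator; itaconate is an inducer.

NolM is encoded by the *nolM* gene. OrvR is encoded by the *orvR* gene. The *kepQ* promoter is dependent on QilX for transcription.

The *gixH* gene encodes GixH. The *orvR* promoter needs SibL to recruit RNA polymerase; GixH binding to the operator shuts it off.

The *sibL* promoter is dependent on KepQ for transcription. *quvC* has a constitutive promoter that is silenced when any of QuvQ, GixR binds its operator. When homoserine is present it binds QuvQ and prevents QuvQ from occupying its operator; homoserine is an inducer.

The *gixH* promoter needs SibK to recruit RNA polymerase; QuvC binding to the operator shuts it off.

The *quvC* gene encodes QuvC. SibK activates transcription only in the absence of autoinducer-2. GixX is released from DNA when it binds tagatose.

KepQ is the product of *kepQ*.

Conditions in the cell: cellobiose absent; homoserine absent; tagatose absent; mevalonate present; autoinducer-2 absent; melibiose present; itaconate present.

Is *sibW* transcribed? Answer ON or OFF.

ON

Melibiose is present, so WexB is inactive.
Tagatose is absent, so GixX is active.
With repressor GixX bound, *nolM* is not transcribed.
So NolM is not produced.
Itaconate is present, so PexE is inactive.
Mevalonate is present, so QilX is active.
No repressor is bound and QilX is active, so *kepQ* is transcribed.
So KepQ is produced and active.
No repressor is bound and KepQ is active, so *sibL* is transcribed.
So SibL is produced and active.
Homoserine is absent, so QuvQ is active.
Cellobiose is absent, so GixR is inactive.
With repressor QuvQ bound, *quvC* is not transcribed.
So QuvC is not produced.
Autoinducer-2 is absent, so SibK is active.
No repressor is bound and SibK is active, so *gixH* is transcribed.
So GixH is produced and active.
With repressor GixH bound, *orvR* is not transcribed.
So OrvR is not produced.
With no repressor bound, *sibW* is transcribed.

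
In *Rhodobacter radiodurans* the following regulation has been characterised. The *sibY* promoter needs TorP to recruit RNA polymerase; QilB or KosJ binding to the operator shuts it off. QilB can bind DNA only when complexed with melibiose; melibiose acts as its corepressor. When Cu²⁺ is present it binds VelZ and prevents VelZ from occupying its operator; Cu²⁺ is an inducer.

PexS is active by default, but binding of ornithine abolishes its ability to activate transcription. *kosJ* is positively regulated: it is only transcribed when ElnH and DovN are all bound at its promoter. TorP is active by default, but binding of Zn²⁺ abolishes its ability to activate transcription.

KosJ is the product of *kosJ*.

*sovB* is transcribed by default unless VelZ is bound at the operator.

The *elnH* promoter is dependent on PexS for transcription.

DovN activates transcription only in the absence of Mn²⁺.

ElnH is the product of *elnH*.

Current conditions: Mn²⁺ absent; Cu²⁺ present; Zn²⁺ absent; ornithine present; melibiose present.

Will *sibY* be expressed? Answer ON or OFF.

OFF

Melibiose is present, so QilB is active.
Zn²⁺ is absent, so TorP is active.
Ornithine is present, so PexS is inactive.
Required activator PexS is absent, so *elnH* is not transcribed.
So ElnH is not produced.
Mn²⁺ is absent, so DovN is active.
Required activator ElnH is absent, so *kosJ* is not transcribed.
So KosJ is not produced.
With repressor QilB bound, *sibY* is not transcribed.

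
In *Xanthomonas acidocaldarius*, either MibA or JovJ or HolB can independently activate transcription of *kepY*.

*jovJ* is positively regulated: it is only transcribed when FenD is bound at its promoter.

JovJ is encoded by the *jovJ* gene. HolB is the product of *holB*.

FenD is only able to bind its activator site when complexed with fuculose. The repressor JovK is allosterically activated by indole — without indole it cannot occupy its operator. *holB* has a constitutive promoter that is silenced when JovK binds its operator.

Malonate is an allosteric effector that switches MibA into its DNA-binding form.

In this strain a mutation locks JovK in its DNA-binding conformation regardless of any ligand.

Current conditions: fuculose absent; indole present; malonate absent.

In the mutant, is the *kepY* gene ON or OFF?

OFF

Malonate is absent, so MibA is inactive.
Fuculose is absent, so FenD is inactive.
Required activator FenD is absent, so *jovJ* is not transcribed.
So JovJ is not produced.
JovK is constitutively active in this strain.
With repressor JovK bound, *holB* is not transcribed.
So HolB is not produced.
No activator is available at the *kepY* promoter, so *kepY* is not transcribed.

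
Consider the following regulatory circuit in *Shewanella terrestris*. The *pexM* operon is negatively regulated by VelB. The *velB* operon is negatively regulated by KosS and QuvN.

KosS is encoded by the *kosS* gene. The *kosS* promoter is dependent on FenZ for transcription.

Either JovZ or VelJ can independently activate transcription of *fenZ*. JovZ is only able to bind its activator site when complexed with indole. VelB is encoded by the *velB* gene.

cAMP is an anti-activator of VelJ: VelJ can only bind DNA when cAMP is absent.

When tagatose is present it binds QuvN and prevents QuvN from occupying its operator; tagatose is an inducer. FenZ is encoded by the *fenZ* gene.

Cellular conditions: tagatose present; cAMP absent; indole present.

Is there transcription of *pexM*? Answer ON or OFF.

Indole is present, so JovZ is active.
cAMP is absent, so VelJ is active.
Activator JovZ is present, so *fenZ* is transcribed.
So FenZ is produced and active.
No repressor is bound and FenZ is active, so *kosS* is transcribed.
So KosS is produced and active.
Tagatose is present, so QuvN is inactive.
With repressor KosS bound, *velB* is not transcribed.
So VelB is not produced.
With no repressor bound, *pexM* is transcribed.

ON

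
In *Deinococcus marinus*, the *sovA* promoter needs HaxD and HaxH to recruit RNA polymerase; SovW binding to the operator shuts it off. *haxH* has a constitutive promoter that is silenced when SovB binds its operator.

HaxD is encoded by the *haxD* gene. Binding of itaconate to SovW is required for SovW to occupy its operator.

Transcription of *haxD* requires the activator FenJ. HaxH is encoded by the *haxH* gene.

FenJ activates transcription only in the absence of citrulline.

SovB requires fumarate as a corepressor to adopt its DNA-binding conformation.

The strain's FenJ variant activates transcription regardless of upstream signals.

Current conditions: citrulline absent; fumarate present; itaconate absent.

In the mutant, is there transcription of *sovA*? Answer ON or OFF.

FenJ is constitutively active in this strain.
No repressor is bound and FenJ is active, so *haxD* is transcribed.
So HaxD is produced and active.
Itaconate is absent, so SovW is inactive.
Fumarate is present, so SovB is active.
With repressor SovB bound, *haxH* is not transcribed.
So HaxH is not produced.
Required activator HaxH is absent, so *sovA* is not transcribed.

OFF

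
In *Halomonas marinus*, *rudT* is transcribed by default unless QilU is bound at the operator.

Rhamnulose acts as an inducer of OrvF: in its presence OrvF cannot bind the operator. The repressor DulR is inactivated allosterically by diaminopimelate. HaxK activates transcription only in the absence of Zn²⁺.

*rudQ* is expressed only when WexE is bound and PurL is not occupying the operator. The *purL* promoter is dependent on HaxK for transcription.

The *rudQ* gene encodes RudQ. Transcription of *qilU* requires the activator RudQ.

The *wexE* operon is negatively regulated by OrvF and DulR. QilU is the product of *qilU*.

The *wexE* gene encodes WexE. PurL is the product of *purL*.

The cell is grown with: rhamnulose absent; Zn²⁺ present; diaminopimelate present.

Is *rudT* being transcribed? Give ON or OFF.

ON

Rhamnulose is absent, so OrvF is active.
Diaminopimelate is present, so DulR is inactive.
With repressor OrvF bound, *wexE* is not transcribed.
So WexE is not produced.
Zn²⁺ is present, so HaxK is inactive.
Required activator HaxK is absent, so *purL* is not transcribed.
So PurL is not produced.
Required activator WexE is absent, so *rudQ* is not transcribed.
So RudQ is not produced.
Required activator RudQ is absent, so *qilU* is not transcribed.
So QilU is not produced.
With no repressor bound, *rudT* is transcribed.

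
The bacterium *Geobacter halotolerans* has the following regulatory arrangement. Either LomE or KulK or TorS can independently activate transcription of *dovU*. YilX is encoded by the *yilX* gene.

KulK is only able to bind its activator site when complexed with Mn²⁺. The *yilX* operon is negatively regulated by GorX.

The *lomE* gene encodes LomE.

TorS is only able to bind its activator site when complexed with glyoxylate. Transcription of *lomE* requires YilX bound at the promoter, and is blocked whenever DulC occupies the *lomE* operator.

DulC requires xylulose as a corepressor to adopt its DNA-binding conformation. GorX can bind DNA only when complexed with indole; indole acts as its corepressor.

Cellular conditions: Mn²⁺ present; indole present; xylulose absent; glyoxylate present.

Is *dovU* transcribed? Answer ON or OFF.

ON

Xylulose is absent, so DulC is inactive.
Indole is present, so GorX is active.
With repressor GorX bound, *yilX* is not transcribed.
So YilX is not produced.
Required activator YilX is absent, so *lomE* is not transcribed.
So LomE is not produced.
Mn²⁺ is present, so KulK is active.
Glyoxylate is present, so TorS is active.
Activator KulK is present, so *dovU* is transcribed.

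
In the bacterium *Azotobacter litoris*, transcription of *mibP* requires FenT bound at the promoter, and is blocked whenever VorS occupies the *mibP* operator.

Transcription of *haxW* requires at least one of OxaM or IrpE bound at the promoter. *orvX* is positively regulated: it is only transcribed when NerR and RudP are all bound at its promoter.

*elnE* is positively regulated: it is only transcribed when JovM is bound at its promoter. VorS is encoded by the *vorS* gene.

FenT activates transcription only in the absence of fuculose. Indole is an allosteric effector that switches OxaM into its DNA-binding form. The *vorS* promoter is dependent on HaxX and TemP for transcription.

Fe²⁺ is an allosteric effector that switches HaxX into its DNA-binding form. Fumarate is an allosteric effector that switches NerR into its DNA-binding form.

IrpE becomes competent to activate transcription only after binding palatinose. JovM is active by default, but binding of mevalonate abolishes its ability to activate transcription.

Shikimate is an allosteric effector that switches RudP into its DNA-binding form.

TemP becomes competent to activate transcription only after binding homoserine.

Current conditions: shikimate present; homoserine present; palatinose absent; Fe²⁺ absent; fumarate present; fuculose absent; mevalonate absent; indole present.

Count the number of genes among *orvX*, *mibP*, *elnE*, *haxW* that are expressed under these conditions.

4

Fumarate is present, so NerR is active.
Shikimate is present, so RudP is active.
No repressor is bound and NerR and RudP are active, so *orvX* is transcribed.
→ *orvX* is ON.
Fuculose is absent, so FenT is active.
Fe²⁺ is absent, so HaxX is inactive.
Homoserine is present, so TemP is active.
Required activator HaxX is absent, so *vorS* is not transcribed.
So VorS is not produced.
No repressor is bound and FenT is active, so *mibP* is transcribed.
→ *mibP* is ON.
Mevalonate is absent, so JovM is active.
No repressor is bound and JovM is active, so *elnE* is transcribed.
→ *elnE* is ON.
Indole is present, so OxaM is active.
Palatinose is absent, so IrpE is inactive.
Activator OxaM is present, so *haxW* is transcribed.
→ *haxW* is ON.
4 of the 4 genes are transcribed.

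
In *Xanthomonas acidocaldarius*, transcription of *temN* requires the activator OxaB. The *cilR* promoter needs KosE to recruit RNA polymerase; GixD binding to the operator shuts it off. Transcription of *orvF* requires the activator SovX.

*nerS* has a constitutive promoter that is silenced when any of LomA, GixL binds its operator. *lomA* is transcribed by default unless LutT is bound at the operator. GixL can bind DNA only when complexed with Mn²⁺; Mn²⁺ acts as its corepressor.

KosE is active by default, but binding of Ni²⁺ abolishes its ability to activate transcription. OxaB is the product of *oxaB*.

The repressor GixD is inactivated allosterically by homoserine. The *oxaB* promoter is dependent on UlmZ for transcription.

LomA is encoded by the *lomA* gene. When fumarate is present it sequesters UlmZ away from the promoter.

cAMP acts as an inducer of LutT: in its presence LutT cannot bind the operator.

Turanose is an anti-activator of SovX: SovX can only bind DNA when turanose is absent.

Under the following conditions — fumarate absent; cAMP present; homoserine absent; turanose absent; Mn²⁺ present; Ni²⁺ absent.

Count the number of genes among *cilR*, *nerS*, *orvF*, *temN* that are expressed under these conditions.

2

Homoserine is absent, so GixD is active.
Ni²⁺ is absent, so KosE is active.
With repressor GixD bound, *cilR* is not transcribed.
→ *cilR* is OFF.
cAMP is present, so LutT is inactive.
With no repressor bound, *lomA* is transcribed.
So LomA is produced and active.
Mn²⁺ is present, so GixL is active.
With repressor LomA bound, *nerS* is not transcribed.
→ *nerS* is OFF.
Turanose is absent, so SovX is active.
No repressor is bound and SovX is active, so *orvF* is transcribed.
→ *orvF* is ON.
Fumarate is absent, so UlmZ is active.
No repressor is bound and UlmZ is active, so *oxaB* is transcribed.
So OxaB is produced and active.
No repressor is bound and OxaB is active, so *temN* is transcribed.
→ *temN* is ON.
2 of the 4 genes are transcribed.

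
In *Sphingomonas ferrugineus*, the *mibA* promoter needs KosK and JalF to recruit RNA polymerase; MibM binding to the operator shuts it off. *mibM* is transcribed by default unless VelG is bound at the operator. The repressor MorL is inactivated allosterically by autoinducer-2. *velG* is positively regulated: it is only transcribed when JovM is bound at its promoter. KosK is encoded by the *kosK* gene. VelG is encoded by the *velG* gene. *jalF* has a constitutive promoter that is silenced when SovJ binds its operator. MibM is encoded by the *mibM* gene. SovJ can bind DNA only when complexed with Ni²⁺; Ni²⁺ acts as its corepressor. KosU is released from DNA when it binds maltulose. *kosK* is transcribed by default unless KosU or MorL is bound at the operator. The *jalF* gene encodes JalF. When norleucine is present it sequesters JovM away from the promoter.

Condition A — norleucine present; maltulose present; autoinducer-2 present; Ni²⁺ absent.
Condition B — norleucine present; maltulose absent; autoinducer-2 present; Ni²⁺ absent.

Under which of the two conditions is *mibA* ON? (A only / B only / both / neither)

Condition A:
Norleucine is present, so JovM is inactive.
Required activator JovM is absent, so *velG* is not transcribed.
So VelG is not produced.
With no repressor bound, *mibM* is transcribed.
So MibM is produced and active.
Maltulose is present, so KosU is inactive.
Autoinducer-2 is present, so MorL is inactive.
With no repressor bound, *kosK* is transcribed.
So KosK is produced and active.
Ni²⁺ is absent, so SovJ is inactive.
With no repressor bound, *jalF* is transcribed.
So JalF is produced and active.
With repressor MibM bound, *mibA* is not transcribed.
→ *mibA* is OFF in A.
Condition B:
Norleucine is present, so JovM is inactive.
Required activator JovM is absent, so *velG* is not transcribed.
So VelG is not produced.
With no repressor bound, *mibM* is transcribed.
So MibM is produced and active.
Maltulose is absent, so KosU is active.
Autoinducer-2 is present, so MorL is inactive.
With repressor KosU bound, *kosK* is not transcribed.
So KosK is not produced.
Ni²⁺ is absent, so SovJ is inactive.
With no repressor bound, *jalF* is transcribed.
So JalF is produced and active.
With repressor MibM bound, *mibA* is not transcribed.
→ *mibA* is OFF in B.

neither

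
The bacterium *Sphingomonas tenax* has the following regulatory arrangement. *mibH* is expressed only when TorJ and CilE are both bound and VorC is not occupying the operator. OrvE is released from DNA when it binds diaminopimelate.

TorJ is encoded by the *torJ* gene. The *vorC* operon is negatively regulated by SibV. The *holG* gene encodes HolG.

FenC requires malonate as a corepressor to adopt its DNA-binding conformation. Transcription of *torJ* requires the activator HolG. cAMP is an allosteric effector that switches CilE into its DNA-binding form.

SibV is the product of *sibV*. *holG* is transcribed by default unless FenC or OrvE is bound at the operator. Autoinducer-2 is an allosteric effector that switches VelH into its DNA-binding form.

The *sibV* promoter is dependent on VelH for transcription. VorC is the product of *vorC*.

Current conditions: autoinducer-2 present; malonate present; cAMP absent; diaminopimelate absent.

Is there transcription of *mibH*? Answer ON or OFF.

Malonate is present, so FenC is active.
Diaminopimelate is absent, so OrvE is active.
With repressor FenC bound, *holG* is not transcribed.
So HolG is not produced.
Required activator HolG is absent, so *torJ* is not transcribed.
So TorJ is not produced.
Autoinducer-2 is present, so VelH is active.
No repressor is bound and VelH is active, so *sibV* is transcribed.
So SibV is produced and active.
With repressor SibV bound, *vorC* is not transcribed.
So VorC is not produced.
cAMP is absent, so CilE is inactive.
Required activator TorJ is absent, so *mibH* is not transcribed.

OFF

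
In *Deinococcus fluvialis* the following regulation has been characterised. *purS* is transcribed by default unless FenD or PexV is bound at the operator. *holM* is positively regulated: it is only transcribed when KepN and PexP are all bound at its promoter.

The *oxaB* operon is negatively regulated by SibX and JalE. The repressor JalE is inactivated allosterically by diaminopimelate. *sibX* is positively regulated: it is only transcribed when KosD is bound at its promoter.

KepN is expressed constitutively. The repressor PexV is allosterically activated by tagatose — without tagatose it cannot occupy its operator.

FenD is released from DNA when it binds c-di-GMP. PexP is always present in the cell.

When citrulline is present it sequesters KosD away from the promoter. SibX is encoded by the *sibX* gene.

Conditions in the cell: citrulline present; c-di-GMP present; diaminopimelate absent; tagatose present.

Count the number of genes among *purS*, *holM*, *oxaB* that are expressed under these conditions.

c-di-GMP is present, so FenD is inactive.
Tagatose is present, so PexV is active.
With repressor PexV bound, *purS* is not transcribed.
→ *purS* is OFF.
KepN is produced constitutively and is active.
PexP is produced constitutively and is active.
No repressor is bound and KepN and PexP are active, so *holM* is transcribed.
→ *holM* is ON.
Citrulline is present, so KosD is inactive.
Required activator KosD is absent, so *sibX* is not transcribed.
So SibX is not produced.
Diaminopimelate is absent, so JalE is active.
With repressor JalE bound, *oxaB* is not transcribed.
→ *oxaB* is OFF.
1 of the 3 genes is transcribed.

1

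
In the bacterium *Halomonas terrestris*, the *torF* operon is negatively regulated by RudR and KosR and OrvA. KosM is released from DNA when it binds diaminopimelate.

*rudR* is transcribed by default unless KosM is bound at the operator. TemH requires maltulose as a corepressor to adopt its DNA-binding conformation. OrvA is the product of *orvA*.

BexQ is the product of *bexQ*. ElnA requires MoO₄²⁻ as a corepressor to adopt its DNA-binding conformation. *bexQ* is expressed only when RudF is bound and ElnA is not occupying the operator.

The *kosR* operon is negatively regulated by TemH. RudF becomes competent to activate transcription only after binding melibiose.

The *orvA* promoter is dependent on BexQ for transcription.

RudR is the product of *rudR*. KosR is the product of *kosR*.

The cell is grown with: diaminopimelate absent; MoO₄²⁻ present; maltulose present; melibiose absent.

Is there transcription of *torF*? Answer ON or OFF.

Diaminopimelate is absent, so KosM is active.
With repressor KosM bound, *rudR* is not transcribed.
So RudR is not produced.
Maltulose is present, so TemH is active.
With repressor TemH bound, *kosR* is not transcribed.
So KosR is not produced.
Melibiose is absent, so RudF is inactive.
MoO₄²⁻ is present, so ElnA is active.
With repressor ElnA bound, *bexQ* is not transcribed.
So BexQ is not produced.
Required activator BexQ is absent, so *orvA* is not transcribed.
So OrvA is not produced.
With no repressor bound, *torF* is transcribed.

ON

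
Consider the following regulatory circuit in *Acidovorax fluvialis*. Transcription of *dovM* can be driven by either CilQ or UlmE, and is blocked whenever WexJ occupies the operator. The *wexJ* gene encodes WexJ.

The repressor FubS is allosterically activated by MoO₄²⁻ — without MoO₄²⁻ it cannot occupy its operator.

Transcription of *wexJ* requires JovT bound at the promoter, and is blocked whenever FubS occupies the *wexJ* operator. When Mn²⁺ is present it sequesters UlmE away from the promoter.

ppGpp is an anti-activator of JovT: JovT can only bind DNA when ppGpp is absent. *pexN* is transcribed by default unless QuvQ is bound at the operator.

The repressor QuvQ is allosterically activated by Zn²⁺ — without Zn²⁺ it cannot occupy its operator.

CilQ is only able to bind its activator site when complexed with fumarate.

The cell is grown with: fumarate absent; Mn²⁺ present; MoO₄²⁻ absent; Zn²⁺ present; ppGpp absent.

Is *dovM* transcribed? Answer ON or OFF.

ppGpp is absent, so JovT is active.
MoO₄²⁻ is absent, so FubS is inactive.
No repressor is bound and JovT is active, so *wexJ* is transcribed.
So WexJ is produced and active.
Fumarate is absent, so CilQ is inactive.
Mn²⁺ is present, so UlmE is inactive.
With repressor WexJ bound, *dovM* is not transcribed.

OFF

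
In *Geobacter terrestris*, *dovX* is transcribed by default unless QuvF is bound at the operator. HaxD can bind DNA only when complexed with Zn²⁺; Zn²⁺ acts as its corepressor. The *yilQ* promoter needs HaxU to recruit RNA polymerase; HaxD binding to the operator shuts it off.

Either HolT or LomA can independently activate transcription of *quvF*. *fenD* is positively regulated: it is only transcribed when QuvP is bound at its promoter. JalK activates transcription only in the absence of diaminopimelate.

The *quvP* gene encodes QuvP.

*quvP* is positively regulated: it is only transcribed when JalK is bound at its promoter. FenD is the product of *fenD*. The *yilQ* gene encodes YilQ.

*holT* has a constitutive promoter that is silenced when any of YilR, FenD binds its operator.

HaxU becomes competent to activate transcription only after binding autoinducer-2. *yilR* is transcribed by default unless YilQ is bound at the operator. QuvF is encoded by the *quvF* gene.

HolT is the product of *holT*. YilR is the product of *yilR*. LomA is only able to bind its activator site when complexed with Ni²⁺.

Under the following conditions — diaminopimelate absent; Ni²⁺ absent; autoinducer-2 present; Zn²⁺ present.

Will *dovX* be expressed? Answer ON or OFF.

ON

Zn²⁺ is present, so HaxD is active.
Autoinducer-2 is present, so HaxU is active.
With repressor HaxD bound, *yilQ* is not transcribed.
So YilQ is not produced.
With no repressor bound, *yilR* is transcribed.
So YilR is produced and active.
Diaminopimelate is absent, so JalK is active.
No repressor is bound and JalK is active, so *quvP* is transcribed.
So QuvP is produced and active.
No repressor is bound and QuvP is active, so *fenD* is transcribed.
So FenD is produced and active.
With repressor YilR bound, *holT* is not transcribed.
So HolT is not produced.
Ni²⁺ is absent, so LomA is inactive.
No activator is available at the *quvF* promoter, so *quvF* is not transcribed.
So QuvF is not produced.
With no repressor bound, *dovX* is transcribed.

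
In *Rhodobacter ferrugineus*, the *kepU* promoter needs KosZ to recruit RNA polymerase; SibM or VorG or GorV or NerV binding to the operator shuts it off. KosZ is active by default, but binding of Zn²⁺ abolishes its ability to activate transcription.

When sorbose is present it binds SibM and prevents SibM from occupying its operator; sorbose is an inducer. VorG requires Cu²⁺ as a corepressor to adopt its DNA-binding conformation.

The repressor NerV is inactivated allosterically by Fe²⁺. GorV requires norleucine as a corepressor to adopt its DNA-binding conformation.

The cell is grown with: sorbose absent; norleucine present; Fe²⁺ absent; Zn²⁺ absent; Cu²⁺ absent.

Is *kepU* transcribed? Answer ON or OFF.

OFF

Sorbose is absent, so SibM is active.
Zn²⁺ is absent, so KosZ is active.
Cu²⁺ is absent, so VorG is inactive.
Norleucine is present, so GorV is active.
Fe²⁺ is absent, so NerV is active.
With repressor SibM bound, *kepU* is not transcribed.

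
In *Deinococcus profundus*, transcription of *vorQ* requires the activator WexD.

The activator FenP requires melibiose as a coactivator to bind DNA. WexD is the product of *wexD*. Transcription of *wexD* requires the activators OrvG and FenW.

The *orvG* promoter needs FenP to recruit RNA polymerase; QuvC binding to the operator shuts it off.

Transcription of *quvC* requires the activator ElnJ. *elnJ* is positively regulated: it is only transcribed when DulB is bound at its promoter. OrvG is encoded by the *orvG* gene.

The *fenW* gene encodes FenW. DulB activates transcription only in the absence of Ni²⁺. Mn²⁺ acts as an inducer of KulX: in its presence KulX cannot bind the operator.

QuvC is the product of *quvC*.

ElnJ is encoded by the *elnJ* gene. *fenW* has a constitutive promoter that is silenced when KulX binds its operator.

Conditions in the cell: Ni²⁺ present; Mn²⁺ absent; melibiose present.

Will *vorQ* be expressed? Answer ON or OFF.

OFF

Ni²⁺ is present, so DulB is inactive.
Required activator DulB is absent, so *elnJ* is not transcribed.
So ElnJ is not produced.
Required activator ElnJ is absent, so *quvC* is not transcribed.
So QuvC is not produced.
Melibiose is present, so FenP is active.
No repressor is bound and FenP is active, so *orvG* is transcribed.
So OrvG is produced and active.
Mn²⁺ is absent, so KulX is active.
With repressor KulX bound, *fenW* is not transcribed.
So FenW is not produced.
Required activator FenW is absent, so *wexD* is not transcribed.
So WexD is not produced.
Required activator WexD is absent, so *vorQ* is not transcribed.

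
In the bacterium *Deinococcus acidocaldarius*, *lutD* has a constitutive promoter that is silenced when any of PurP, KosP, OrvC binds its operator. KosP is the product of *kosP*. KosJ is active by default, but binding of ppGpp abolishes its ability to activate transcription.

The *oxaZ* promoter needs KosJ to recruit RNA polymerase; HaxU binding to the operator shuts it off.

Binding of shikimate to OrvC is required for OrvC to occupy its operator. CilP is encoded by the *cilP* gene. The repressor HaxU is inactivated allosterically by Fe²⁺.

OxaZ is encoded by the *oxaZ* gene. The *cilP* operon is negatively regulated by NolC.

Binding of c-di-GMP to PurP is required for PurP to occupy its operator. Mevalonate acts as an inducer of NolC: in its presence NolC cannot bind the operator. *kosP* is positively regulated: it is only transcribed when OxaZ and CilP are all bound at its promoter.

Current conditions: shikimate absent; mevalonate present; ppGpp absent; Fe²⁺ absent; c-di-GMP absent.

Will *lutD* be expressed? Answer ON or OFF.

ON

c-di-GMP is absent, so PurP is inactive.
Fe²⁺ is absent, so HaxU is active.
ppGpp is absent, so KosJ is active.
With repressor HaxU bound, *oxaZ* is not transcribed.
So OxaZ is not produced.
Mevalonate is present, so NolC is inactive.
With no repressor bound, *cilP* is transcribed.
So CilP is produced and active.
Required activator OxaZ is absent, so *kosP* is not transcribed.
So KosP is not produced.
Shikimate is absent, so OrvC is inactive.
With no repressor bound, *lutD* is transcribed.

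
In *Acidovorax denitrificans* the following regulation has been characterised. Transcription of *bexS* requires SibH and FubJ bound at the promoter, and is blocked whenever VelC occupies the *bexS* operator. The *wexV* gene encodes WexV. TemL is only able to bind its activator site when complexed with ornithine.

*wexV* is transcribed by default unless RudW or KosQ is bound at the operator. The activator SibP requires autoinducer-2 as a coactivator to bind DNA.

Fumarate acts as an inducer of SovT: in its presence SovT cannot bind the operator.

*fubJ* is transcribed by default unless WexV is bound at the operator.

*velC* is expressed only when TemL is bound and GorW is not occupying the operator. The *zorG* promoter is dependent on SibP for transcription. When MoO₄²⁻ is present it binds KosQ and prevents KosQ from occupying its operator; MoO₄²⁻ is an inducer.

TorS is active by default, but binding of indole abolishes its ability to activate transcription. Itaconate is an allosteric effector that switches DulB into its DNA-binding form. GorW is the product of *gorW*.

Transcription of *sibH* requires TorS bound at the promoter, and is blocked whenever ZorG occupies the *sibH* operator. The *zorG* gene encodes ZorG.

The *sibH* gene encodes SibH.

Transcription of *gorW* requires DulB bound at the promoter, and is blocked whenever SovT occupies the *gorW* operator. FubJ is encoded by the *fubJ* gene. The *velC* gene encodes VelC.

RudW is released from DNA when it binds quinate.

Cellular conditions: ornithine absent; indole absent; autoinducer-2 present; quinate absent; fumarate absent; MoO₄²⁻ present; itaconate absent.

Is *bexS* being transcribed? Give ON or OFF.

OFF

Indole is absent, so TorS is active.
Autoinducer-2 is present, so SibP is active.
No repressor is bound and SibP is active, so *zorG* is transcribed.
So ZorG is produced and active.
With repressor ZorG bound, *sibH* is not transcribed.
So SibH is not produced.
Quinate is absent, so RudW is active.
MoO₄²⁻ is present, so KosQ is inactive.
With repressor RudW bound, *wexV* is not transcribed.
So WexV is not produced.
With no repressor bound, *fubJ* is transcribed.
So FubJ is produced and active.
Ornithine is absent, so TemL is inactive.
Fumarate is absent, so SovT is active.
Itaconate is absent, so DulB is inactive.
With repressor SovT bound, *gorW* is not transcribed.
So GorW is not produced.
Required activator TemL is absent, so *velC* is not transcribed.
So VelC is not produced.
Required activator SibH is absent, so *bexS* is not transcribed.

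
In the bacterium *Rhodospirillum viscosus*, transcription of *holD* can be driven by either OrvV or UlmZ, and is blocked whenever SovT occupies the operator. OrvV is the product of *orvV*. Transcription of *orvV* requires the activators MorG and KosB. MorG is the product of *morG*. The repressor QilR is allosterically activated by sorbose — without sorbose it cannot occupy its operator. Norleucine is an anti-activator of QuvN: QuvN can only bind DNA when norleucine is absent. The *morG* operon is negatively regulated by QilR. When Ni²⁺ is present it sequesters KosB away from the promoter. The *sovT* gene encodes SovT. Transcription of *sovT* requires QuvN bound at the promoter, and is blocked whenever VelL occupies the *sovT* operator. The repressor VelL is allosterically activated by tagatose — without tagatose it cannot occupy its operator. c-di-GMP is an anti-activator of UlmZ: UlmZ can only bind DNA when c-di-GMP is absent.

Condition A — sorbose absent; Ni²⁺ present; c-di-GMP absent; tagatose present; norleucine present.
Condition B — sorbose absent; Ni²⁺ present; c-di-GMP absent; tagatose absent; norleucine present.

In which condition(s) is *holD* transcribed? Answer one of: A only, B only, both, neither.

Condition A:
Sorbose is absent, so QilR is inactive.
With no repressor bound, *morG* is transcribed.
So MorG is produced and active.
Ni²⁺ is present, so KosB is inactive.
Required activator KosB is absent, so *orvV* is not transcribed.
So OrvV is not produced.
c-di-GMP is absent, so UlmZ is active.
Tagatose is present, so VelL is active.
Norleucine is present, so QuvN is inactive.
With repressor VelL bound, *sovT* is not transcribed.
So SovT is not produced.
Activator UlmZ is present, so *holD* is transcribed.
→ *holD* is ON in A.
Condition B:
Sorbose is absent, so QilR is inactive.
With no repressor bound, *morG* is transcribed.
So MorG is produced and active.
Ni²⁺ is present, so KosB is inactive.
Required activator KosB is absent, so *orvV* is not transcribed.
So OrvV is not produced.
c-di-GMP is absent, so UlmZ is active.
Tagatose is absent, so VelL is inactive.
Norleucine is present, so QuvN is inactive.
Required activator QuvN is absent, so *sovT* is not transcribed.
So SovT is not produced.
Activator UlmZ is present, so *holD* is transcribed.
→ *holD* is ON in B.

both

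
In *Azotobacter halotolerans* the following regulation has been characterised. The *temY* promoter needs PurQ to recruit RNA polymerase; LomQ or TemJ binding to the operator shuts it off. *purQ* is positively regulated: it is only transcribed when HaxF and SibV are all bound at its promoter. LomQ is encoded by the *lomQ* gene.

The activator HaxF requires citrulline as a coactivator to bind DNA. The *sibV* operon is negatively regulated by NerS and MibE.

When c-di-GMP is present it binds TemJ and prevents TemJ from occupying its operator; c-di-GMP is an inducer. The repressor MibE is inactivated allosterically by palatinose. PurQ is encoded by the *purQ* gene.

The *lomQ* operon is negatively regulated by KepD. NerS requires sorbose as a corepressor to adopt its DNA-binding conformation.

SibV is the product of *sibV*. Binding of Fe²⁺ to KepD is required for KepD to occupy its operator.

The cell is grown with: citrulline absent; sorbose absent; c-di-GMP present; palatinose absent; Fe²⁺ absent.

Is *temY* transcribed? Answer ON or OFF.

OFF

Fe²⁺ is absent, so KepD is inactive.
With no repressor bound, *lomQ* is transcribed.
So LomQ is produced and active.
c-di-GMP is present, so TemJ is inactive.
Citrulline is absent, so HaxF is inactive.
Sorbose is absent, so NerS is inactive.
Palatinose is absent, so MibE is active.
With repressor MibE bound, *sibV* is not transcribed.
So SibV is not produced.
Required activator HaxF is absent, so *purQ* is not transcribed.
So PurQ is not produced.
With repressor LomQ bound, *temY* is not transcribed.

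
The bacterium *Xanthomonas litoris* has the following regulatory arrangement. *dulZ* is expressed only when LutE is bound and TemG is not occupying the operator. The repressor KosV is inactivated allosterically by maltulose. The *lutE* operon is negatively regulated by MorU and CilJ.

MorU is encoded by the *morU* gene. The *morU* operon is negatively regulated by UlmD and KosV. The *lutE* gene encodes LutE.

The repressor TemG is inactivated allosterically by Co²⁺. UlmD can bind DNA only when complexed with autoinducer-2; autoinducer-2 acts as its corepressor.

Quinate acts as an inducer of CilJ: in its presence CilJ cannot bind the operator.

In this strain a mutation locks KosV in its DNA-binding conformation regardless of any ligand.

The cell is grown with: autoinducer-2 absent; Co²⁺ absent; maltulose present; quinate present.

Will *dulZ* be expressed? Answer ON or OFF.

Co²⁺ is absent, so TemG is active.
Autoinducer-2 is absent, so UlmD is inactive.
KosV is constitutively active in this strain.
With repressor KosV bound, *morU* is not transcribed.
So MorU is not produced.
Quinate is present, so CilJ is inactive.
With no repressor bound, *lutE* is transcribed.
So LutE is produced and active.
With repressor TemG bound, *dulZ* is not transcribed.

OFF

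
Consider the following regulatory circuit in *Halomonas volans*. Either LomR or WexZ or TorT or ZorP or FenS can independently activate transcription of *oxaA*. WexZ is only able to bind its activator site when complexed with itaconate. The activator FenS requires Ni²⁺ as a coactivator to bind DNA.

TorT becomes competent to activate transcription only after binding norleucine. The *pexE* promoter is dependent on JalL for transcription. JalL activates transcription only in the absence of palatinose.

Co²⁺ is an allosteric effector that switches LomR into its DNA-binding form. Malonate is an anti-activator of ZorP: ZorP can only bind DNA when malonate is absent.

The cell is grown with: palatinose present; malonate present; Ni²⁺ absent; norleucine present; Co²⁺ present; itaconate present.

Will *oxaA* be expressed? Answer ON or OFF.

ON

Co²⁺ is present, so LomR is active.
Itaconate is present, so WexZ is active.
Norleucine is present, so TorT is active.
Malonate is present, so ZorP is inactive.
Ni²⁺ is absent, so FenS is inactive.
Activator LomR is present, so *oxaA* is transcribed.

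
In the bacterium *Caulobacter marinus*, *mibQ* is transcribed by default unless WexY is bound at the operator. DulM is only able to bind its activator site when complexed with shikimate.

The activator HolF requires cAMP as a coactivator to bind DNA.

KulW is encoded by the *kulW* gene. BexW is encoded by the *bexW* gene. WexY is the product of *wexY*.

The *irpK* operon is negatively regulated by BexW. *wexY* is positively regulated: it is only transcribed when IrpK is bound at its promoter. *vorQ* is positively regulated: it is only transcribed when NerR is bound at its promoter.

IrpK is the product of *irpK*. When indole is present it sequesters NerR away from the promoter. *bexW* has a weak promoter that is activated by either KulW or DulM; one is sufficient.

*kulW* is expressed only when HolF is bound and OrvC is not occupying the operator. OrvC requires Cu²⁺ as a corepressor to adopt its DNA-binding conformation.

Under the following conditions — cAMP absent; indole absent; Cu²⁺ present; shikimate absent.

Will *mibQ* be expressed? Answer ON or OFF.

OFF

cAMP is absent, so HolF is inactive.
Cu²⁺ is present, so OrvC is active.
With repressor OrvC bound, *kulW* is not transcribed.
So KulW is not produced.
Shikimate is absent, so DulM is inactive.
No activator is available at the *bexW* promoter, so *bexW* is not transcribed.
So BexW is not produced.
With no repressor bound, *irpK* is transcribed.
So IrpK is produced and active.
No repressor is bound and IrpK is active, so *wexY* is transcribed.
So WexY is produced and active.
With repressor WexY bound, *mibQ* is not transcribed.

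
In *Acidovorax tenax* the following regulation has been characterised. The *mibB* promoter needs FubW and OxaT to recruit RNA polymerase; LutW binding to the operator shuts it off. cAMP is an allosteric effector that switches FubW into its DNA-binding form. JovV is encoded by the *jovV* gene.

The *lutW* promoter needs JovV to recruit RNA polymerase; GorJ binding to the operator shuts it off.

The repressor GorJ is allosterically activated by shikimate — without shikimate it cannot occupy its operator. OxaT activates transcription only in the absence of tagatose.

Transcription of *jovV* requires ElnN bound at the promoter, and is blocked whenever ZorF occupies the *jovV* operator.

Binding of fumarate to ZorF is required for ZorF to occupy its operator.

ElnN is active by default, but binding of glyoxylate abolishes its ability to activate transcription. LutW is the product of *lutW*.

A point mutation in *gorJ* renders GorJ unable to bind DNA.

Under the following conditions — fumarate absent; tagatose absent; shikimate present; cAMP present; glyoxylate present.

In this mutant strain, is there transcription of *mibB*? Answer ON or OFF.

cAMP is present, so FubW is active.
Glyoxylate is present, so ElnN is inactive.
Fumarate is absent, so ZorF is inactive.
Required activator ElnN is absent, so *jovV* is not transcribed.
So JovV is not produced.
GorJ is non-functional in this strain, so it has no effect.
Required activator JovV is absent, so *lutW* is not transcribed.
So LutW is not produced.
Tagatose is absent, so OxaT is active.
No repressor is bound and FubW and OxaT are active, so *mibB* is transcribed.

ON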